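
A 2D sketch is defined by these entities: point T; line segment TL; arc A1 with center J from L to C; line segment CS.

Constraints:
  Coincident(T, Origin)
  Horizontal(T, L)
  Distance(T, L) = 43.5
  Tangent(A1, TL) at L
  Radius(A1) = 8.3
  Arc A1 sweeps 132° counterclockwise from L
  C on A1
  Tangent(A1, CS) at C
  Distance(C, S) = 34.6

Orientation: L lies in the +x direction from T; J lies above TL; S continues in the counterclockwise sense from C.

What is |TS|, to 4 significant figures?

47.63

On A1, L sits at bearing -90° from J; a 132° counterclockwise sweep puts C at bearing 42°, so C = J + 8.3·(cos 42°, sin 42°) = (49.67, 13.85). Since A1 is tangent to CS there, JC ⟂ CS, so CS runs along (−sin 42°, cos 42°); with |CS| = 34.6, S = (26.52, 39.57). Then |TS| = |S − T| = 47.63.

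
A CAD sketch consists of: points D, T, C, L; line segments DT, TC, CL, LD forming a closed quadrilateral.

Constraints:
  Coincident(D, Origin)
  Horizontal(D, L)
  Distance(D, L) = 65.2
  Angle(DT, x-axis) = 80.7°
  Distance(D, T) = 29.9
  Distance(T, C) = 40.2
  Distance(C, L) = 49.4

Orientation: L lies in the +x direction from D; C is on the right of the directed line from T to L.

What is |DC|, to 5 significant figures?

18.860

Checks: D = (0.00, 0.00) ✓; |TC| = 40.20 ✓; |CL| = 49.40 ✓.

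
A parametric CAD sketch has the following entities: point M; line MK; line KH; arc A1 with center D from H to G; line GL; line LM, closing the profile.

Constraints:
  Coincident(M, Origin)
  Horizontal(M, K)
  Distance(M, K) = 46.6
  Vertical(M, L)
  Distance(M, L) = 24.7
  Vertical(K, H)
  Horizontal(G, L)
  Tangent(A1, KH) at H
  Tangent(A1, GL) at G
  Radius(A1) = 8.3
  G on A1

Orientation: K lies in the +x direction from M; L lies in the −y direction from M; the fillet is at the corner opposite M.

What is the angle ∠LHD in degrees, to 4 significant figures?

10.10°

M is at the origin; M and K share the same y with |MK| = 46.6 and K on the +x side, so K = (46.60, 0.000). M and L share the same x with |ML| = 24.7 and L on the −y side, so L = (0.000, -24.70). The virtual corner opposite M is at (46.60, -24.70). Tangency of A1 to KH means the radius DH is perpendicular to KH and tangency of A1 to GL means the radius DG is perpendicular to GL, with radius 8.3, so the center D sits 8.3 in from both sides at D = (38.30, -16.40). That places the tangent points at H = (46.60, -16.40) on KH and G = (38.30, -24.70) on GL. Then cos ∠LHD = HL·HD / (|HL||HD|), giving 10.10°.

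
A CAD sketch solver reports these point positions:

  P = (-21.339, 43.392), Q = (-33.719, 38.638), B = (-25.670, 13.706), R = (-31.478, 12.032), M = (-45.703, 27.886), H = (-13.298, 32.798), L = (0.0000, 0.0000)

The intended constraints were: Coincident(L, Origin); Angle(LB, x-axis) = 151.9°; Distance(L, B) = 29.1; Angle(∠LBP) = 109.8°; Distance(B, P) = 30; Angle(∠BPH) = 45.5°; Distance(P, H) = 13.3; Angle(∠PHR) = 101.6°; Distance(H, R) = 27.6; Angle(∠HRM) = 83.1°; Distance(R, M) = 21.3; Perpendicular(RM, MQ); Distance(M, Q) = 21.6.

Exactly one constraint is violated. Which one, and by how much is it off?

Distance(M, Q) = 21.6 — off by 5.50.

L = (0.00, 0.00) ✓; LB at 151.9° ✓; |LB| = 29.10 ✓; ∠LBP = 109.8° ✓; |BP| = 30.00 ✓; ∠BPH = 45.50° ✓; |PH| = 13.30 ✓; ∠PHR = 101.6° ✓; |HR| = 27.60 ✓; ∠HRM = 83.10° ✓; |RM| = 21.30 ✓; ∠(RM, MQ) = 90.00° ✓; |MQ| = 16.10 ✗.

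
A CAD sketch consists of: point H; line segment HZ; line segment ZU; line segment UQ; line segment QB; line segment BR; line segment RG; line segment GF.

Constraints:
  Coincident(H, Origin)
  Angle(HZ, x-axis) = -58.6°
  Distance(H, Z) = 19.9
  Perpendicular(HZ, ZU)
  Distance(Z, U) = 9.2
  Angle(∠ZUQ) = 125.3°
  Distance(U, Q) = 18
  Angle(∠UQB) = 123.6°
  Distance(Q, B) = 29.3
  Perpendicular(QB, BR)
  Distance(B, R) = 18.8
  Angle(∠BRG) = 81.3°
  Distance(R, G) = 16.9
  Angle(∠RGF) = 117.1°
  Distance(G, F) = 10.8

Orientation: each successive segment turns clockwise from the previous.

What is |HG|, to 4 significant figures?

0.6983

H is at the origin; HZ runs at -58.6° with length 19.9, so Z = (10.37, -16.99). HZ is perpendicular to ZU, so ZU runs at -148.6°; with |ZU| = 9.2, U = (2.515, -21.78). ∠ZUQ = 125.3° gives UQ at 156.7° from the x-axis; with |UQ| = 18.0, Q = (-14.02, -14.66). ∠UQB = 123.6° gives QB at 100.3° from the x-axis; with |QB| = 29.3, B = (-19.26, 14.17). The perpendicularity gives BR at right angles to QB, so BR runs at 10.30°; with |BR| = 18.8, R = (-0.7585, 17.53). ∠BRG = 81.3° gives RG at -88.40° from the x-axis; with |RG| = 16.9, G = (-0.2866, 0.6368). Then |HG| = |G − H| = 0.6983.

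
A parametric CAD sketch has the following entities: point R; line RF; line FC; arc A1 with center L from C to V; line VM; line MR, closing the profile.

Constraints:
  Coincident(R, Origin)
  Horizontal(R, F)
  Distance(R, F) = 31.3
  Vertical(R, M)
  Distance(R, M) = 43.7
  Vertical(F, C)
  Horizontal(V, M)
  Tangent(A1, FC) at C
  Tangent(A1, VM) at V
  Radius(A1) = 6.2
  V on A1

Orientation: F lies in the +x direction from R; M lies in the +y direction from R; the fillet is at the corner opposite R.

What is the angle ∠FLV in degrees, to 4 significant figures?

170.6°

R is at the origin; RF is horizontal with |RF| = 31.3 and F on the +x side, so F = (31.30, 0.000). RM is vertical with |RM| = 43.7 and M on the +y side, so M = (0.000, 43.70). The virtual corner opposite R is at (31.30, 43.70). The tangent condition forces LC to be normal to FC and the tangent condition forces LV to be normal to VM, with radius 6.2, so the center L sits 6.2 in from both sides at L = (25.10, 37.50). That places the tangent points at C = (31.30, 37.50) on FC and V = (25.10, 43.70) on VM. Then cos ∠FLV = LF·LV / (|LF||LV|), giving 170.6°.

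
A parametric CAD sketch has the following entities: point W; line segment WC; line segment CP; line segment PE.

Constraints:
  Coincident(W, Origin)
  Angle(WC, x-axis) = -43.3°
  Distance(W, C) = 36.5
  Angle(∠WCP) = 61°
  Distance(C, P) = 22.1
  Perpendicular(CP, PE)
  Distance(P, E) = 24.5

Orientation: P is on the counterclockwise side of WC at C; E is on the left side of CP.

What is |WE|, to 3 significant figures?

8.63

W is at the origin; WC runs at -43.3° with length 36.5, so C = 36.5·(cos -43.3°, sin -43.3°) = (26.6, -25.0). ∠WCP = 61.0°, so CP runs at -43.3° + (180° − 61.0°) = 75.7° from the x-axis; with |CP| = 22.1, P = C + 22.1·(cos 75.7°, sin 75.7°) = (32.0, -3.62). CP is perpendicular to PE; with |PE| = 24.5 on the left of CP, E = P + 24.5·(-0.969, 0.247) = (8.28, 2.43). Then |WE| = |E − W| = 8.63.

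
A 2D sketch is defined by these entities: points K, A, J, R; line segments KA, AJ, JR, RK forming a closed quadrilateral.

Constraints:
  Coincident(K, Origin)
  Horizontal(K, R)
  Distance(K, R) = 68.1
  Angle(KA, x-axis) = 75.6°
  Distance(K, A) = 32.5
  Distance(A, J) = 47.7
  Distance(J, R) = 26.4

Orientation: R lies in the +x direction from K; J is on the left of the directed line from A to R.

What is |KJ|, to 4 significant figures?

59.60

Checks: |AJ| = 47.70 ✓; |JR| = 26.40 ✓.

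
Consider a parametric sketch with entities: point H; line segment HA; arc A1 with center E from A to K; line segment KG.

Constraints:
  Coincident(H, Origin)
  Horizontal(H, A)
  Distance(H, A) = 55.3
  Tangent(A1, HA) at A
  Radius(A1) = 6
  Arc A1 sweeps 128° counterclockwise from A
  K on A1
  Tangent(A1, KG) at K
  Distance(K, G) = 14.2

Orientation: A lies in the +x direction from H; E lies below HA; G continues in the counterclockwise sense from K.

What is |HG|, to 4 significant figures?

62.88

On A1, A sits at bearing 90° from E; a 128° counterclockwise sweep puts K at bearing 218°, so K = E + 6.0·(cos 218°, sin 218°) = (50.57, -9.694). Since A1 is tangent to KG there, EK ⟂ KG, so KG runs along (−sin 218°, cos 218°); with |KG| = 14.2, G = (59.31, -20.88). Then |HG| = |G − H| = 62.88.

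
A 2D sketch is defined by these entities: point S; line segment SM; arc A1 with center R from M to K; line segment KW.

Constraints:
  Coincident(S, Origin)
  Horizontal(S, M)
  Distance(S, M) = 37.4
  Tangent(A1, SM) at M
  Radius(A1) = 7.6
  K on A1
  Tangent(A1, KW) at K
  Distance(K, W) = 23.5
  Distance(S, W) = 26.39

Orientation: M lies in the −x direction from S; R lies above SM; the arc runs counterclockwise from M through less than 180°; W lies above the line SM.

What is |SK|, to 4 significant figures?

31.71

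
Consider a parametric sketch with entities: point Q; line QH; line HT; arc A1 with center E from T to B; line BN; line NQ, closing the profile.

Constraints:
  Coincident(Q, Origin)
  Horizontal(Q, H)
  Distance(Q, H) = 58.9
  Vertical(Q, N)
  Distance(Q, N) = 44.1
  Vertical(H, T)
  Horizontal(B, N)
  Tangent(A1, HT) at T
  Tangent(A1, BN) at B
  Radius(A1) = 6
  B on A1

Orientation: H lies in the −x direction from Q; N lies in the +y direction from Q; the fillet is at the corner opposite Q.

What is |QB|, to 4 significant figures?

68.87

The virtual corner opposite Q is at (-58.90, 44.10). Since A1 is tangent to HT there, ET ⟂ HT and the tangent condition forces EB to be normal to BN, with radius 6.0, so the center E sits 6.0 in from both sides at E = (-52.90, 38.10). That places the tangent points at T = (-58.90, 38.10) on HT and B = (-52.90, 44.10) on BN. Then |QB| = |B − Q| = 68.87.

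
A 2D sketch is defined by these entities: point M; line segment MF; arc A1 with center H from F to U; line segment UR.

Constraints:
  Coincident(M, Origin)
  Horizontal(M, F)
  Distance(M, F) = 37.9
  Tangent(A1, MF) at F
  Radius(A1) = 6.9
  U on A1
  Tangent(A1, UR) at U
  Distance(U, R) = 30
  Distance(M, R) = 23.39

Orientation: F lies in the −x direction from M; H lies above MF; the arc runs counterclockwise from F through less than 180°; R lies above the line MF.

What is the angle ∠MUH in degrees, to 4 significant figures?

132.8°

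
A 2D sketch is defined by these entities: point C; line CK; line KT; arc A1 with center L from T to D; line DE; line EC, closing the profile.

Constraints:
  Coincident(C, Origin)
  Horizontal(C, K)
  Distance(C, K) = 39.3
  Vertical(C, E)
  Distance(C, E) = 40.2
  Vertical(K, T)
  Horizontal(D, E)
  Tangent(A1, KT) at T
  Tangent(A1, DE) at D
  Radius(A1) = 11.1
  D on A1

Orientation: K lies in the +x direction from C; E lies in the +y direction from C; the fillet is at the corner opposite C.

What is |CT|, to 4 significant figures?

48.90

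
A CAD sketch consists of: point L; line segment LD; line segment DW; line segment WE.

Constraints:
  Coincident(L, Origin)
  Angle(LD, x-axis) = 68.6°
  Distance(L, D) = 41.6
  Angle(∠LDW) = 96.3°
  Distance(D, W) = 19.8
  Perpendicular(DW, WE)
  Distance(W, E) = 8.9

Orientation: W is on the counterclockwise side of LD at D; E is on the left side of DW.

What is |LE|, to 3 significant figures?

40.6

∠LDW = 96.3°, so DW runs at 68.6° + (180° − 96.3°) = 152° from the x-axis; with |DW| = 19.8, W = D + 19.8·(cos 152°, sin 152°) = (-2.35, 47.9). The perpendicularity gives WE at right angles to DW; with |WE| = 8.9 on the left of DW, E = W + 8.9·(-0.465, -0.885) = (-6.49, 40.1). Then |LE| = |E − L| = 40.6.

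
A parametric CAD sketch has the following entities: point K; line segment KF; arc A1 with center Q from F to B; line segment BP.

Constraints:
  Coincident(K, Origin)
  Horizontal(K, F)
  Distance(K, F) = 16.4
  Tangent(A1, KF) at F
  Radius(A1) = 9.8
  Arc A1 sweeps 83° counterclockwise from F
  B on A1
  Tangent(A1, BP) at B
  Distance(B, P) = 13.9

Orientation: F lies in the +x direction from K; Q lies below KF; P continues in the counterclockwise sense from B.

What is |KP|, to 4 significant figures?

22.95

K is at the origin; K and F share the same y with |KF| = 16.4 and F on the +x side, so F = (16.40, 0.000). A1 meets KF tangentially, so QF is at right angles to KF, so Q = F + (0, -9.8) = (16.40, -9.800). On A1, F sits at bearing 90° from Q; an 83° counterclockwise sweep puts B at bearing 173°, so B = Q + 9.8·(cos 173°, sin 173°) = (6.673, -8.606). Tangency of A1 to BP means the radius QB is perpendicular to BP, so BP runs along (−sin 173°, cos 173°); with |BP| = 13.9, P = (4.979, -22.40). Then |KP| = |P − K| = 22.95.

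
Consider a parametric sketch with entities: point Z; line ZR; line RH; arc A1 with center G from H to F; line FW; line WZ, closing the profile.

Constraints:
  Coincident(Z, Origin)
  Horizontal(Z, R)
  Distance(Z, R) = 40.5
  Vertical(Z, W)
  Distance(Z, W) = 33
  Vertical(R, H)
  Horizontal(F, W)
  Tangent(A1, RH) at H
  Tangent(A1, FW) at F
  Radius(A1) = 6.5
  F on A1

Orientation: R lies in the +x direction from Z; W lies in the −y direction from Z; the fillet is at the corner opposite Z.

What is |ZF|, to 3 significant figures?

47.4

Z is at the origin; Z and R share the same y with |ZR| = 40.5 and R on the +x side, so R = (40.5, 0.00). ZW is vertical with |ZW| = 33.0 and W on the −y side, so W = (0.00, -33.0). The virtual corner opposite Z is at (40.5, -33.0). Tangency of A1 to RH means the radius GH is perpendicular to RH and A1 meets FW tangentially, so GF is at right angles to FW, with radius 6.5, so the center G sits 6.5 in from both sides at G = (34.0, -26.5). That places the tangent points at H = (40.5, -26.5) on RH and F = (34.0, -33.0) on FW. Then |ZF| = |F − Z| = 47.4.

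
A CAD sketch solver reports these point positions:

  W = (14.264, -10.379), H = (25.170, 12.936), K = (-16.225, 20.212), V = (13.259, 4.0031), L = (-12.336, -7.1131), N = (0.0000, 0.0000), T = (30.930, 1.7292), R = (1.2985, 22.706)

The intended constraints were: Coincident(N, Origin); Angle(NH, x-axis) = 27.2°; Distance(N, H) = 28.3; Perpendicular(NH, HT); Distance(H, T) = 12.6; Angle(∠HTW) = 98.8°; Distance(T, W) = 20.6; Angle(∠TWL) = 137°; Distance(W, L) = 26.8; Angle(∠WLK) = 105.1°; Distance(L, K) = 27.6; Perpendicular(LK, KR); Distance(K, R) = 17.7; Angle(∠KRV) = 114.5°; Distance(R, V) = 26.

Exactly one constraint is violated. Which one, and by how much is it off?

Distance(R, V) = 26 — off by 3.80.

N = (0.00, 0.00) ✓; NH at 27.20° ✓; |NH| = 28.30 ✓; ∠(NH, HT) = 90.00° ✓; |HT| = 12.60 ✓; ∠HTW = 98.80° ✓; |TW| = 20.60 ✓; ∠TWL = 137.0° ✓; |WL| = 26.80 ✓; ∠WLK = 105.1° ✓; |LK| = 27.60 ✓; ∠(LK, KR) = 90.00° ✓; |KR| = 17.70 ✓; ∠KRV = 114.5° ✓; |RV| = 22.20 ✗.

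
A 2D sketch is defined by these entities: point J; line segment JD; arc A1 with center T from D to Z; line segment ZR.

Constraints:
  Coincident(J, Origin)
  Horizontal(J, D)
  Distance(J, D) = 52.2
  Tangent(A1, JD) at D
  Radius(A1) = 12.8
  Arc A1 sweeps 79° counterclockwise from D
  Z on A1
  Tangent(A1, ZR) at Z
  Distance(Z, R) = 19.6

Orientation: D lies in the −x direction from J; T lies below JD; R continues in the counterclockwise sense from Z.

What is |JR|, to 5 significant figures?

74.625

On A1, D sits at bearing 90° from T; a 79° counterclockwise sweep puts Z at bearing 169°, so Z = T + 12.8·(cos 169°, sin 169°) = (-64.765, -10.358). Tangency of A1 to ZR means the radius TZ is perpendicular to ZR, so ZR runs along (−sin 169°, cos 169°); with |ZR| = 19.6, R = (-68.505, -29.598). Then |JR| = |R − J| = 74.625.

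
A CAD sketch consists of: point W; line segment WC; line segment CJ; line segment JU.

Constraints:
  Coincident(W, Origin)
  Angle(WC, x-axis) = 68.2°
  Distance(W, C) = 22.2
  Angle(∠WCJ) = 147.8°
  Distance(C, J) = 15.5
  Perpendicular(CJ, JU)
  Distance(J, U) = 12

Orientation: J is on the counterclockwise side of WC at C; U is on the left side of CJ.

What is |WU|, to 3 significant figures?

34.3

W is at the origin; WC runs at 68.2° with length 22.2, so C = 22.2·(cos 68.2°, sin 68.2°) = (8.24, 20.6). ∠WCJ = 147.8°, so CJ runs at 68.2° + (180° − 147.8°) = 100° from the x-axis; with |CJ| = 15.5, J = C + 15.5·(cos 100°, sin 100°) = (5.45, 35.9). CJ is perpendicular to JU; with |JU| = 12.0 on the left of CJ, U = J + 12.0·(-0.984, -0.181) = (-6.36, 33.7). Then |WU| = |U − W| = 34.3.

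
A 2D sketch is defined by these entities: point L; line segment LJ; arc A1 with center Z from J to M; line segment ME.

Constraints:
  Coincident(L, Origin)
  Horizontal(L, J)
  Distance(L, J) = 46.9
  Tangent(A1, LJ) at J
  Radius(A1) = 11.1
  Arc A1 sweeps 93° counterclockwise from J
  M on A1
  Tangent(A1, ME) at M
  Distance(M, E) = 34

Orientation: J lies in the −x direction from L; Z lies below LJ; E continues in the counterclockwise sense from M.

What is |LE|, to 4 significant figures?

72.40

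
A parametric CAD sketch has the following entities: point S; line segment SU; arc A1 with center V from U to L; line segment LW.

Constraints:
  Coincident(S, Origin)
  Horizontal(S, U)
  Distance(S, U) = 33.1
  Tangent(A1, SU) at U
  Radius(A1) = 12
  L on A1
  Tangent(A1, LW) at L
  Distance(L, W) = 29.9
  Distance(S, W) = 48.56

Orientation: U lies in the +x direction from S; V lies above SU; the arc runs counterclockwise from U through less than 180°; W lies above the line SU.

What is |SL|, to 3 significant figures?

46.7

S is at the origin; S and U share the same y with |SU| = 33.1 and U on the +x side, so U = (33.1, 0.00). Since A1 is tangent to SU there, VU ⟂ SU, so V = U + (0, 12) = (33.1, 12.0). Since VL ⟂ LW (tangency), |VW| = √(12.0² + 29.9²) = 32.2 regardless of where L sits on A1. So W lies on both circle(S, 48.56) and circle(V, 32.2); the above-SU intersection is W = (23.2, 42.7). L is the foot of the tangent from W: L = (42.3, 19.7).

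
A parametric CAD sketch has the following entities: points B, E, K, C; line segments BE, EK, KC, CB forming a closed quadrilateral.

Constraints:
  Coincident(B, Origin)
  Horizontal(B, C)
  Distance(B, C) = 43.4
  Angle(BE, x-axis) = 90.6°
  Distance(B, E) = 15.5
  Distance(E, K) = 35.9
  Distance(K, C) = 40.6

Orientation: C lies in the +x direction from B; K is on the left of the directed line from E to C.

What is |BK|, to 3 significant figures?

47.0

Checks: |EK| = 35.90 ✓; |KC| = 40.60 ✓.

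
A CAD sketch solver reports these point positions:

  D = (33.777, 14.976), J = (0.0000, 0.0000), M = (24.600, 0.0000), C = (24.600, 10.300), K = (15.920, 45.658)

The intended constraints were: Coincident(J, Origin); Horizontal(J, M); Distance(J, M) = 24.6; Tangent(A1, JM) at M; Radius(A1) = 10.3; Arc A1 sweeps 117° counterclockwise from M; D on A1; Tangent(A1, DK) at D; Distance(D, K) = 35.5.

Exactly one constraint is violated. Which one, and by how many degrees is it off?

Tangent(A1, DK) at D — off by 3.20°.

J = (0.00, 0.00) ✓; J.y = 0.00, M.y = 0.00 ✓; |JM| = 24.60 ✓; ∠(CM, MJ) = 90.00° ✓; |CM| = 10.30 ✓; bearing(C→D) − bearing(C→M) = 117.0° ✓; |CD| = 10.30 ✓; ∠(CD, DK) = 86.80° ✗; |DK| = 35.50 ✓.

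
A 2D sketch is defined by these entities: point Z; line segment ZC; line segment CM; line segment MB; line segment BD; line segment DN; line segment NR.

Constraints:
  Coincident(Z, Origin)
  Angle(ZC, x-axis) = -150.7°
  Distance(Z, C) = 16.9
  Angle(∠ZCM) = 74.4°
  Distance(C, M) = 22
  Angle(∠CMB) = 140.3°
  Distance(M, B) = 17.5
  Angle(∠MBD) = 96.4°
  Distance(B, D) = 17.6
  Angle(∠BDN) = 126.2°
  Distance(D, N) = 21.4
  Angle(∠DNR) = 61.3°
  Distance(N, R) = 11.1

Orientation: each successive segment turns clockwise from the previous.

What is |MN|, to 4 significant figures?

32.19

Z is at the origin; ZC runs at -150.7° with length 16.9, so C = (-14.74, -8.271). ∠ZCM = 74.4° gives CM at 103.7° from the x-axis; with |CM| = 22.0, M = (-19.95, 13.10). ∠CMB = 140.3° gives MB at 64.00° from the x-axis; with |MB| = 17.5, B = (-12.28, 28.83). ∠MBD = 96.4° gives BD at -19.60° from the x-axis; with |BD| = 17.6, D = (4.303, 22.93). ∠BDN = 126.2° gives DN at -73.40° from the x-axis; with |DN| = 21.4, N = (10.42, 2.420). Then |MN| = |N − M| = 32.19.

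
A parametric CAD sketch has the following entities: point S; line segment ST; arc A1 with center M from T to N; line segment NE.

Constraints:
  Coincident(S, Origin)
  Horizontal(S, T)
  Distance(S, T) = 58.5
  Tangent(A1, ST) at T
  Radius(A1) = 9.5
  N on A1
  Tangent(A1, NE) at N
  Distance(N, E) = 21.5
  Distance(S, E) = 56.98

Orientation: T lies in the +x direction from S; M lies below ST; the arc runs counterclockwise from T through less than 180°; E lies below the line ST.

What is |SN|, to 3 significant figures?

49.8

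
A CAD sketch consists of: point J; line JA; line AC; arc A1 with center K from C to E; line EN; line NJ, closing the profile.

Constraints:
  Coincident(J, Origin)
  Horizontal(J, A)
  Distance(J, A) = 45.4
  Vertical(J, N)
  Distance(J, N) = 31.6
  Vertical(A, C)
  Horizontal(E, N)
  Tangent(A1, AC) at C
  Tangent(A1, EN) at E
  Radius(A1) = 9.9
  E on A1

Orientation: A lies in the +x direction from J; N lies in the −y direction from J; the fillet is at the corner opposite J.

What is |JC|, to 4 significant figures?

50.32

J is at the origin; J and A share the same y with |JA| = 45.4 and A on the +x side, so A = (45.40, 0.000). JN is vertical with |JN| = 31.6 and N on the −y side, so N = (0.000, -31.60). The virtual corner opposite J is at (45.40, -31.60). A1 meets AC tangentially, so KC is at right angles to AC and tangency of A1 to EN means the radius KE is perpendicular to EN, with radius 9.9, so the center K sits 9.9 in from both sides at K = (35.50, -21.70). That places the tangent points at C = (45.40, -21.70) on AC and E = (35.50, -31.60) on EN. Then |JC| = |C − J| = 50.32.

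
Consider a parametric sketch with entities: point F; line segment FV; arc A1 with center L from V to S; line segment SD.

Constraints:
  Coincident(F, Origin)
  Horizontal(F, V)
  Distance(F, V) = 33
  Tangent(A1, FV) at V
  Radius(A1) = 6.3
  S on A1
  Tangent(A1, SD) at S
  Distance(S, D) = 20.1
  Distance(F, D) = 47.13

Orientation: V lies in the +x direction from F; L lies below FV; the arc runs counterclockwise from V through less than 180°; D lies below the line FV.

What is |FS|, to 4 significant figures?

29.45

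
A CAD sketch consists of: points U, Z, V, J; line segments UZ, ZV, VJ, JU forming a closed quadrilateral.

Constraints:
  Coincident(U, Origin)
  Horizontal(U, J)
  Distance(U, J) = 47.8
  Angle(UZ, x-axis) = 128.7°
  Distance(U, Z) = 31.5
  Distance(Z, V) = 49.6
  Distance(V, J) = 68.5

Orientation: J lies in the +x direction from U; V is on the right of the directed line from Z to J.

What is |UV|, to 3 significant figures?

29.6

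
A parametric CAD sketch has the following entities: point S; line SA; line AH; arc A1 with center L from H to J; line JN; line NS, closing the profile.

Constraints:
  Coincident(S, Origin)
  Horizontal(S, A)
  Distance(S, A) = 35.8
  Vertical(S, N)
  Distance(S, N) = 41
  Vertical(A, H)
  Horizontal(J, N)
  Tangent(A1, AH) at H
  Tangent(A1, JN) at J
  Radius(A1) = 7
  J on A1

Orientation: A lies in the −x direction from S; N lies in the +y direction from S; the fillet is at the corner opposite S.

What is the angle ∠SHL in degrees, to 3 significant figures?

43.5°

S is at the origin; S and A share the same y with |SA| = 35.8 and A on the −x side, so A = (-35.8, 0.00). S and N share the same x with |SN| = 41.0 and N on the +y side, so N = (0.00, 41.0). The virtual corner opposite S is at (-35.8, 41.0). The tangent condition forces LH to be normal to AH and since A1 is tangent to JN there, LJ ⟂ JN, with radius 7.0, so the center L sits 7.0 in from both sides at L = (-28.8, 34.0). That places the tangent points at H = (-35.8, 34.0) on AH and J = (-28.8, 41.0) on JN. Then cos ∠SHL = HS·HL / (|HS||HL|), giving 43.5°.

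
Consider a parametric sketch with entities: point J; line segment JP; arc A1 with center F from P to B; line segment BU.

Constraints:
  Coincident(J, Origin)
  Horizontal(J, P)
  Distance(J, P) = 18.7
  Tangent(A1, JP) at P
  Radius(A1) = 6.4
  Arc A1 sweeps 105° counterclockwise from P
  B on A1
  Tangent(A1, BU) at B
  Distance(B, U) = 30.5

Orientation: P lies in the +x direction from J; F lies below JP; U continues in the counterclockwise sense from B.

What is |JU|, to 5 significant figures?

42.711

J is at the origin; J and P share the same y with |JP| = 18.7 and P on the +x side, so P = (18.700, 0.0000). The tangent condition forces FP to be normal to JP, so F = P + (0, -6.4) = (18.700, -6.4000). On A1, P sits at bearing 90° from F; a 105° counterclockwise sweep puts B at bearing 195°, so B = F + 6.4·(cos 195°, sin 195°) = (12.518, -8.0564). The tangent condition forces FB to be normal to BU, so BU runs along (−sin 195°, cos 195°); with |BU| = 30.5, U = (20.412, -37.517). Then |JU| = |U − J| = 42.711.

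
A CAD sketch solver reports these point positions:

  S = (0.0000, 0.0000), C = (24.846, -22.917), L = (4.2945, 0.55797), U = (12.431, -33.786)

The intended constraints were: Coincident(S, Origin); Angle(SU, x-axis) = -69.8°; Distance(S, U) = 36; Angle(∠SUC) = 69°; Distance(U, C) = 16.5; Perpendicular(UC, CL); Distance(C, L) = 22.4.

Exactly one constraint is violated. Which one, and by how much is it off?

Distance(C, L) = 22.4 — off by 8.80.

S = (0.00, 0.00) ✓; SU at -69.80° ✓; |SU| = 36.00 ✓; ∠SUC = 69.00° ✓; |UC| = 16.50 ✓; ∠(UC, CL) = 90.00° ✓; |CL| = 31.20 ✗.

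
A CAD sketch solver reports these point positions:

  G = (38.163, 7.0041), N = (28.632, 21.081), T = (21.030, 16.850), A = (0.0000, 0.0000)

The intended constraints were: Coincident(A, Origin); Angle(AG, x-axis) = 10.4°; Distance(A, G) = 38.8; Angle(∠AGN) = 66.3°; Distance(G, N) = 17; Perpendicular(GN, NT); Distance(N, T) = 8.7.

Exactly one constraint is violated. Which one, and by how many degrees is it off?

Perpendicular(GN, NT) — off by 5.00°.

A = (0.00, 0.00) ✓; AG at 10.40° ✓; |AG| = 38.80 ✓; ∠AGN = 66.30° ✓; |GN| = 17.00 ✓; ∠(GN, NT) = 85.00° ✗; |NT| = 8.700 ✓.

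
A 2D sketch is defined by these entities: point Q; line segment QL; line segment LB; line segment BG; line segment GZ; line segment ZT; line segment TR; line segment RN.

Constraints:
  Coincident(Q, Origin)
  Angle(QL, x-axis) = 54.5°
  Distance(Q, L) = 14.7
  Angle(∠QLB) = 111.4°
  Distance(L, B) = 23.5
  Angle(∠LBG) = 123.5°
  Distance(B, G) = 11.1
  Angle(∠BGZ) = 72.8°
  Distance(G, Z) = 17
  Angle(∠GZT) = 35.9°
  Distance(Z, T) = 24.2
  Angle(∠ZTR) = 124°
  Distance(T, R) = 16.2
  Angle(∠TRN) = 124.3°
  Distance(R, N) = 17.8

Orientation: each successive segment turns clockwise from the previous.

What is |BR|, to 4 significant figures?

21.19

Q is at the origin; QL runs at 54.5° with length 14.7, so L = (8.536, 11.97). ∠QLB = 111.4° gives LB at -14.10° from the x-axis; with |LB| = 23.5, B = (31.33, 6.243). ∠LBG = 123.5° gives BG at -70.60° from the x-axis; with |BG| = 11.1, G = (35.02, -4.227). ∠BGZ = 72.8° gives GZ at -177.8° from the x-axis; with |GZ| = 17.0, Z = (18.03, -4.880). ∠GZT = 35.9° gives ZT at 38.10° from the x-axis; with |ZT| = 24.2, T = (37.07, 10.05). ∠ZTR = 124.0° gives TR at -17.90° from the x-axis; with |TR| = 16.2, R = (52.49, 5.073). Then |BR| = |R − B| = 21.19.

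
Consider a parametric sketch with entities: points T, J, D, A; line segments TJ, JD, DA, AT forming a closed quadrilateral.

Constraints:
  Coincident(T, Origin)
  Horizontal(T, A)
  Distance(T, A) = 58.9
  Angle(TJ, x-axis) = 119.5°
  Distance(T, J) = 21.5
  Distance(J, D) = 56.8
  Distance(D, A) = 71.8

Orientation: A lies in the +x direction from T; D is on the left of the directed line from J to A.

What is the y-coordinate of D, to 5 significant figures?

63.168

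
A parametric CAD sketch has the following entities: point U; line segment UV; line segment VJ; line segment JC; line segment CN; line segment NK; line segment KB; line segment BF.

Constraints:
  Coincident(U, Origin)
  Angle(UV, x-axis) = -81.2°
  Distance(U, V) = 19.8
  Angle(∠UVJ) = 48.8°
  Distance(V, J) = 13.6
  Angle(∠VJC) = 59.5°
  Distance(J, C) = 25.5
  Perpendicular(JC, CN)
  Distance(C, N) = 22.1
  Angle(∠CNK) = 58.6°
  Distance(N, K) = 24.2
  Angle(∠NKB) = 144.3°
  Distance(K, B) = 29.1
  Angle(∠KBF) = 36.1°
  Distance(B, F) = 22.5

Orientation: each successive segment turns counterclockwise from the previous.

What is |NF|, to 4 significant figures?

30.58

U is at the origin; UV runs at -81.2° with length 19.8, so V = (3.029, -19.57). ∠UVJ = 48.8° gives VJ at 50.00° from the x-axis; with |VJ| = 13.6, J = (11.77, -9.149). ∠VJC = 59.5° gives JC at 170.5° from the x-axis; with |JC| = 25.5, C = (-13.38, -4.940). JC ⟂ CN, so CN runs at -99.50°; with |CN| = 22.1, N = (-17.03, -26.74). ∠CNK = 58.6° gives NK at 21.90° from the x-axis; with |NK| = 24.2, K = (5.427, -17.71). ∠NKB = 144.3° gives KB at 57.60° from the x-axis; with |KB| = 29.1, B = (21.02, 6.859). ∠KBF = 36.1° gives BF at -158.5° from the x-axis; with |BF| = 22.5, F = (0.08500, -1.387). Then |NF| = |F − N| = 30.58.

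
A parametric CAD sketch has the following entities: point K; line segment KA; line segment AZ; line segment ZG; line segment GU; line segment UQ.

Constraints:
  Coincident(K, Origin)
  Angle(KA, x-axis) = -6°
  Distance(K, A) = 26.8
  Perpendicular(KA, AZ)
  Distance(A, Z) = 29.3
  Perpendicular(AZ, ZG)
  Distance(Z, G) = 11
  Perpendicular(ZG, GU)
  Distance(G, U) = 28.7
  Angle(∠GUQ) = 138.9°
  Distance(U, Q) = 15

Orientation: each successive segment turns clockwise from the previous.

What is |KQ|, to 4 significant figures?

27.80

ZG ⟂ GU, so GU runs at 84.00°; with |GU| = 28.7, U = (15.65, -2.248). ∠GUQ = 138.9° gives UQ at 42.90° from the x-axis; with |UQ| = 15.0, Q = (26.64, 7.963). Then |KQ| = |Q − K| = 27.80.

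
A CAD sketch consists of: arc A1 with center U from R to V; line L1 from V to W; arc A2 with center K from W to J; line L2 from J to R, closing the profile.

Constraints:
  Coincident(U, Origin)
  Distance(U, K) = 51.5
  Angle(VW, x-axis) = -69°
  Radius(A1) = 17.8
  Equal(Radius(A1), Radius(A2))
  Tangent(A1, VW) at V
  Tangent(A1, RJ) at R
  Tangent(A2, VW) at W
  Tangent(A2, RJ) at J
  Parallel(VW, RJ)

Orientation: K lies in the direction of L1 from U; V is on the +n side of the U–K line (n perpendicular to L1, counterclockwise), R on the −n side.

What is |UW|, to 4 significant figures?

54.49

The slot axis is L1's direction at -69.0°, so u = (cos -69.0°, sin -69.0°) = (0.3584, -0.9336) and n = (−sin -69.0°, cos -69.0°) = (0.9336, 0.3584). U is at the origin and K lies 51.5 along u from U, so K = 51.5·u = (18.46, -48.08). Tangency of A1 to both parallel lines with radius 17.8 puts V and R at U ± 17.8·n: V = (16.62, 6.379), R = (-16.62, -6.379). Equal radii place W and J the same way about K: W = K + 17.8·n = (35.07, -41.70), J = K − 17.8·n = (1.838, -54.46). Then |UW| = |W − U| = 54.49.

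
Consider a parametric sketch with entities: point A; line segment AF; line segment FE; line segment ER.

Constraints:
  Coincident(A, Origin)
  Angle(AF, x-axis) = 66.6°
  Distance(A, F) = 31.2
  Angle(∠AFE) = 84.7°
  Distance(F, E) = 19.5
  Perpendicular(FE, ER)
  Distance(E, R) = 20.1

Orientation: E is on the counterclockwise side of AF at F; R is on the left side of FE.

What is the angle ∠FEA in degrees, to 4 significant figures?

61.86°

A is at the origin; AF runs at 66.6° with length 31.2, so F = 31.2·(cos 66.6°, sin 66.6°) = (12.39, 28.63). ∠AFE = 84.7°, so FE runs at 66.6° + (180° − 84.7°) = 161.9° from the x-axis; with |FE| = 19.5, E = F + 19.5·(cos 161.9°, sin 161.9°) = (-6.144, 34.69). Then cos ∠FEA = EF·EA / (|EF||EA|), giving 61.86°.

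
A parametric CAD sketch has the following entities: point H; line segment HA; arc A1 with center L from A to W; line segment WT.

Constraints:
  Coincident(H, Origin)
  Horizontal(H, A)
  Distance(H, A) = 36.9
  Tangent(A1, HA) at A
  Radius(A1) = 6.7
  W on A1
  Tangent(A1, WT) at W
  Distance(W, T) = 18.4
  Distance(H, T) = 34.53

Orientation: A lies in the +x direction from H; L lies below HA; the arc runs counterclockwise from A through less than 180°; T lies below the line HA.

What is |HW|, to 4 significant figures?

30.82

Checks: ∠(LA, AH) = 90.00° ✓; |LW| = 6.700 ✓; ∠(LW, WT) = 90.00° ✓; |WT| = 18.40 ✓; |HT| = 34.53 ✓.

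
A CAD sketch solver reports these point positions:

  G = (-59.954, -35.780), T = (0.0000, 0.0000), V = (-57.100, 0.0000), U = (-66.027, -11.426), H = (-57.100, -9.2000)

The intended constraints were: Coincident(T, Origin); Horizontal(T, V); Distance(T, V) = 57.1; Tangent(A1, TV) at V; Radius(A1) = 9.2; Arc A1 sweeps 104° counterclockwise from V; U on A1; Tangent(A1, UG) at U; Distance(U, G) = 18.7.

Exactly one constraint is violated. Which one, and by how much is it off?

Distance(U, G) = 18.7 — off by 6.40.

T = (0.00, 0.00) ✓; T.y = 0.00, V.y = 0.00 ✓; |TV| = 57.10 ✓; ∠(HV, VT) = 90.00° ✓; |HV| = 9.200 ✓; bearing(H→U) − bearing(H→V) = 104.0° ✓; |HU| = 9.200 ✓; ∠(HU, UG) = 90.00° ✓; |UG| = 25.10 ✗.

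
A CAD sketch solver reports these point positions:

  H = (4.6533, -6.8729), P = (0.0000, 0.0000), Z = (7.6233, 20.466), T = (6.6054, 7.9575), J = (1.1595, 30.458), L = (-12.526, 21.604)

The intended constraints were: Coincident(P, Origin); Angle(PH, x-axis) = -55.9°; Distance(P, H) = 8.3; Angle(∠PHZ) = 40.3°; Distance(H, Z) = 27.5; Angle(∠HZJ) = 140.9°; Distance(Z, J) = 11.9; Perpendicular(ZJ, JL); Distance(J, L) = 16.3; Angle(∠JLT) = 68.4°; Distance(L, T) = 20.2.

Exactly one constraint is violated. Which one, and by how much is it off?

Distance(L, T) = 20.2 — off by 3.30.

P = (0.00, 0.00) ✓; PH at -55.90° ✓; |PH| = 8.300 ✓; ∠PHZ = 40.30° ✓; |HZ| = 27.50 ✓; ∠HZJ = 140.9° ✓; |ZJ| = 11.90 ✓; ∠(ZJ, JL) = 90.00° ✓; |JL| = 16.30 ✓; ∠JLT = 68.40° ✓; |LT| = 23.50 ✗.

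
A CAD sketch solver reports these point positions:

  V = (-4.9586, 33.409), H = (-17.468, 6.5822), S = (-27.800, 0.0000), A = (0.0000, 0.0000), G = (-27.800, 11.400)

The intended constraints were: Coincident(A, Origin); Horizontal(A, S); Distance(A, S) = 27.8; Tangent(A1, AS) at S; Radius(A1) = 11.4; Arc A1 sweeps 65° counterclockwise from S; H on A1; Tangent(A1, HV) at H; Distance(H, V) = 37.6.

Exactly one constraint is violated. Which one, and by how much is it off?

Distance(H, V) = 37.6 — off by 8.00.

A = (0.00, 0.00) ✓; A.y = 0.00, S.y = 0.00 ✓; |AS| = 27.80 ✓; ∠(GS, SA) = 90.00° ✓; |GS| = 11.40 ✓; bearing(G→H) − bearing(G→S) = 65.00° ✓; |GH| = 11.40 ✓; ∠(GH, HV) = 90.00° ✓; |HV| = 29.60 ✗.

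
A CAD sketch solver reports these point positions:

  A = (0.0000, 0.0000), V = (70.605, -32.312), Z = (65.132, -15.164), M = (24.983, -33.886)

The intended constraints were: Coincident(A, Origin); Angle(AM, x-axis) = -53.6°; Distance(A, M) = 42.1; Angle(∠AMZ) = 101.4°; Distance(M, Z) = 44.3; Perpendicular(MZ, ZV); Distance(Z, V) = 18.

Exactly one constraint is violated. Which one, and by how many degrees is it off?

Perpendicular(MZ, ZV) — off by 7.30°.

A = (0.00, 0.00) ✓; AM at -53.60° ✓; |AM| = 42.10 ✓; ∠AMZ = 101.4° ✓; |MZ| = 44.30 ✓; ∠(MZ, ZV) = 97.30° ✗; |ZV| = 18.00 ✓.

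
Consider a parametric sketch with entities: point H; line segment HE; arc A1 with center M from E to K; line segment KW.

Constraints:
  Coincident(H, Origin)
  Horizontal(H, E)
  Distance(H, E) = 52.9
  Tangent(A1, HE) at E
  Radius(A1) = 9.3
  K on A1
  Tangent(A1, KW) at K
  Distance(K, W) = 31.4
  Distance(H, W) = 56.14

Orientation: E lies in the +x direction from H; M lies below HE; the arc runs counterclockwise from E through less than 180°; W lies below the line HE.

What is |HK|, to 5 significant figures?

44.429

H is at the origin; HE is horizontal with |HE| = 52.9 and E on the +x side, so E = (52.900, 0.0000). Since A1 is tangent to HE there, ME ⟂ HE, so M = E + (0, -9.3) = (52.900, -9.3000). Since MK ⟂ KW (tangency), |MW| = √(9.3² + 31.4²) = 32.748 regardless of where K sits on A1. So W lies on both circle(H, 56.14) and circle(M, 32.748); the below-HE intersection is W = (39.994, -39.398). K is the foot of the tangent from W: K = (43.664, -8.2131).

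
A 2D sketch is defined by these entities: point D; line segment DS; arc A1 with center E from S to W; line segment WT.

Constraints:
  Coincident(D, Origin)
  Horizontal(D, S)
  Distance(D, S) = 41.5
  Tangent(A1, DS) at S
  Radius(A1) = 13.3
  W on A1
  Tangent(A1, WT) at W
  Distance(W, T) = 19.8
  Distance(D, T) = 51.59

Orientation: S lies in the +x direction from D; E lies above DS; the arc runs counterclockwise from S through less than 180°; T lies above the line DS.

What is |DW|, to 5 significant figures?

55.626

D is at the origin; D and S share the same y with |DS| = 41.5 and S on the +x side, so S = (41.500, 0.0000). Since A1 is tangent to DS there, ES ⟂ DS, so E = S + (0, 13.3) = (41.500, 13.300). Since EW ⟂ WT (tangency), |ET| = √(13.3² + 19.8²) = 23.852 regardless of where W sits on A1. So T lies on both circle(D, 51.59) and circle(E, 23.852); the above-DS intersection is T = (36.366, 36.593). W is the foot of the tangent from T: W = (50.685, 22.919).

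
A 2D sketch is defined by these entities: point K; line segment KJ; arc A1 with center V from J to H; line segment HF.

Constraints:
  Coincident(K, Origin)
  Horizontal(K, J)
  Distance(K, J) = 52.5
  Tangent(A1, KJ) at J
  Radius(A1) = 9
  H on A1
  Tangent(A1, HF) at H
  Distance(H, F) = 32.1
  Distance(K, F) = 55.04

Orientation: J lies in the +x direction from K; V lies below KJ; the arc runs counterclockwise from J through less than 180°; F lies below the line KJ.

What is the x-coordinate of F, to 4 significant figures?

38.55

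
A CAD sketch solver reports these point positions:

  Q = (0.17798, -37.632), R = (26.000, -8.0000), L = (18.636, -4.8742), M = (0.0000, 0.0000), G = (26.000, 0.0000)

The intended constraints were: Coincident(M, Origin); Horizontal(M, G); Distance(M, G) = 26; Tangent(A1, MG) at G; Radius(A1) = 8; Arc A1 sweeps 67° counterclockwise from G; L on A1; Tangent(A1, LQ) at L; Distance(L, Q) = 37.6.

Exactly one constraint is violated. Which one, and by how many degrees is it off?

Tangent(A1, LQ) at L — off by 6.40°.

M = (0.00, 0.00) ✓; M.y = 0.00, G.y = 0.00 ✓; |MG| = 26.00 ✓; ∠(RG, GM) = 90.00° ✓; |RG| = 8.000 ✓; bearing(R→L) − bearing(R→G) = 67.00° ✓; |RL| = 8.000 ✓; ∠(RL, LQ) = 96.40° ✗; |LQ| = 37.60 ✓.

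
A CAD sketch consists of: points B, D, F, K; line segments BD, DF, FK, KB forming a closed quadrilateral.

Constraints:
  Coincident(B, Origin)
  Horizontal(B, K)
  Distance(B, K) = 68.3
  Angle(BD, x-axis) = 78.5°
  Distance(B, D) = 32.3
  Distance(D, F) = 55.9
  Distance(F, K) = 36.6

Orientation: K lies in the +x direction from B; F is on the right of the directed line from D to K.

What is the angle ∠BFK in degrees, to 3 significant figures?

129°

B is at the origin; B and K share the same y with |BK| = 68.3 and K in +x, so K = (68.3, 0). BD runs at 78.5° with |BD| = 32.3, so D = (6.44, 31.7). F is determined by |DF| = 55.9 and |FK| = 36.6 together: it lies at the intersection of circle(D, 55.9) and circle(K, 36.6). With |DK| = 69.5, the foot of the radical line on DK is 47.6 from D and the perpendicular offset is √(55.9² − 47.6²) = 29.3. Taking the right-of-DK solution: F = (35.4, -16.1).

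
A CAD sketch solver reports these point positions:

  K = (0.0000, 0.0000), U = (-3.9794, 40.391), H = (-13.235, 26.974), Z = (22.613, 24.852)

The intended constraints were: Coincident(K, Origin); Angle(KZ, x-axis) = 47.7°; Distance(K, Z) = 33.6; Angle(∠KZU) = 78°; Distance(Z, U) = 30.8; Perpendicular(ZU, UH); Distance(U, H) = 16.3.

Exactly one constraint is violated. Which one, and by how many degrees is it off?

Perpendicular(ZU, UH) — off by 4.30°.

K = (0.00, 0.00) ✓; KZ at 47.70° ✓; |KZ| = 33.60 ✓; ∠KZU = 78.00° ✓; |ZU| = 30.80 ✓; ∠(ZU, UH) = 85.70° ✗; |UH| = 16.30 ✓.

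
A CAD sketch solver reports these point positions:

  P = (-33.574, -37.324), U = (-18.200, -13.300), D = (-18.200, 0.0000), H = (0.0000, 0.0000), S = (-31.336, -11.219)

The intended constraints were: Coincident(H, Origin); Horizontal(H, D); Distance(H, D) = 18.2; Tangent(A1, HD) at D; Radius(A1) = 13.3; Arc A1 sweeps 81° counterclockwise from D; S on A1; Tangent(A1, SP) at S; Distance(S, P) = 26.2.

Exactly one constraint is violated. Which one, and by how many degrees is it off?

Tangent(A1, SP) at S — off by 4.10°.

H = (0.00, 0.00) ✓; H.y = 0.00, D.y = 0.00 ✓; |HD| = 18.20 ✓; ∠(UD, DH) = 90.00° ✓; |UD| = 13.30 ✓; bearing(U→S) − bearing(U→D) = 81.00° ✓; |US| = 13.30 ✓; ∠(US, SP) = 85.90° ✗; |SP| = 26.20 ✓.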